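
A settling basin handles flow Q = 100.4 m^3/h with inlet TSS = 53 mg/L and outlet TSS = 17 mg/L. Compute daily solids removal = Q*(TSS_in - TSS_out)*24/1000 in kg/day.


Concentration drop: TSS_in - TSS_out = 53 - 17 = 36 mg/L
Hourly solids removed = Q * dTSS = 100.4 m^3/h * 36 mg/L = 3614.4 g/h  (m^3/h * mg/L = g/h)
Daily solids removed = 3614.4 * 24 = 86745.6 g/day
Convert g to kg: 86745.6 / 1000 = 86.7456 kg/day

86.7456 kg/day


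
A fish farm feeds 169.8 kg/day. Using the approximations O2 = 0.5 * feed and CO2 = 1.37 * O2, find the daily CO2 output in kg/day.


O2 = 169.8 * 0.5 = 84.9
CO2 = 84.9 * 1.37 = 116.313

116.313 kg/day


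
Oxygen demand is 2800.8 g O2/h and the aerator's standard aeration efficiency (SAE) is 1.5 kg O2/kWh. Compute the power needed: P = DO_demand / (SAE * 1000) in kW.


SAE in g O2/kWh = 1.5 * 1000 = 1500 g/kWh
P = DO_demand / SAE_g = 2800.8 / 1500 = 1.8672 kW

1.8672 kW


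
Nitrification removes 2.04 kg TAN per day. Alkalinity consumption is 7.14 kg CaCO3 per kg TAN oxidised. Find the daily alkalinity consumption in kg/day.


Alkalinity factor: 7.14 kg CaCO3 consumed per kg TAN nitrified
alk = 2.04 kg TAN * 7.14 = 14.5656 kg CaCO3/day

14.5656 kg CaCO3/day


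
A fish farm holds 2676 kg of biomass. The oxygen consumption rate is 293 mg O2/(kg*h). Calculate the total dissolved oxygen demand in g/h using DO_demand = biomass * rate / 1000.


Total O2 consumption (mg/h) = 2676 kg * 293 mg/(kg*h) = 784068 mg/h
Convert to g/h: 784068 / 1000 = 784.068 g/h

784.068 g/h


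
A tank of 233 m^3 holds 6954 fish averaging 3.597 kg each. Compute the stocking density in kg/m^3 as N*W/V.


Total biomass = 6954 fish * 3.597 kg = 25013.538 kg
Density = total biomass / volume = 25013.538 / 233 = 107.354 kg/m^3

107.354 kg/m^3


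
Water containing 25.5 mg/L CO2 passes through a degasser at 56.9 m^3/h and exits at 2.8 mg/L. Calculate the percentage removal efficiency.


CO2_out / CO2_in = 2.8 / 25.5 = 0.10980392
Fraction remaining = 0.10980392
efficiency = (1 - 0.10980392) * 100 = 89.0196 %

89.0196 %


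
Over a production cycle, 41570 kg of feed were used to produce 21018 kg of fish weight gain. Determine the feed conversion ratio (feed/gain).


FCR = feed consumed / weight gained
FCR = 41570 kg / 21018 kg = 1.97783

1.97783


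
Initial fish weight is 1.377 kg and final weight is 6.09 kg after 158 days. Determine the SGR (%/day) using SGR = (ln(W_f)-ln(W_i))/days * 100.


ln(W_f) = ln(6.09) = 1.8066481
ln(W_i) = ln(1.377) = 0.31990722
ln(W_f) - ln(W_i) = 1.8066481 - 0.31990722 = 1.4867409
SGR = 1.4867409 / 158 * 100 = 0.940975 %/day

0.940975 %/day


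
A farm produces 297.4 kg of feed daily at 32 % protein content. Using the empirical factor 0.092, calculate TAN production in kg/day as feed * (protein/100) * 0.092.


Protein in feed = 297.4 * 32/100 = 95.168 kg/day
TAN = protein * 0.092 = 95.168 * 0.092 = 8.755456 kg/day

8.755456 kg/day


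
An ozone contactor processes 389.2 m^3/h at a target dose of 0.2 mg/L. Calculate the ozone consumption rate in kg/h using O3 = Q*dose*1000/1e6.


O3 demand (mg/h) = Q * dose * 1000 = 389.2 * 0.2 * 1000 = 77840 mg/h
Convert mg to kg: 77840 / 1e6 = 0.07784 kg/h

0.07784 kg/h


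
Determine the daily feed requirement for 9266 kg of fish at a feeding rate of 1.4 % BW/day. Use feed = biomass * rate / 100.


Feeding rate fraction = 1.4% / 100 = 0.014
Daily feed = 9266 kg * 0.014 = 129.724 kg/day

129.724 kg/day


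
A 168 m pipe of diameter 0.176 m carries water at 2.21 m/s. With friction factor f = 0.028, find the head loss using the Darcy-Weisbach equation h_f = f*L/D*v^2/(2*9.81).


v^2 = 2.21^2 = 4.8841 m^2/s^2
L/D = 168/0.176 = 954.54545
h_f = f*(L/D)*v^2/(2g) = 0.028 * 954.54545 * 4.8841 / 19.62 = 6.65335 m

6.65335 m


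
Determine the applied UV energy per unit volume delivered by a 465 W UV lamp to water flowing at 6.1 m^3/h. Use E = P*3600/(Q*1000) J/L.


Energy delivered per hour = 465 W * 3600 s = 1674000 J/h
Volume treated per hour = 6.1 m^3/h * 1000 = 6100 L/h
dose = 1674000 / 6100 = 274.426 J/L

274.426 J/L


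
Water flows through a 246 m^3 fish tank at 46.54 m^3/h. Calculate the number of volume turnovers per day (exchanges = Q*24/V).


Daily flow volume = 46.54 m^3/h * 24 h = 1116.96 m^3/day
Exchanges = daily flow / tank volume = 1116.96 / 246 = 4.54049 exchanges/day

4.54049 exchanges/day


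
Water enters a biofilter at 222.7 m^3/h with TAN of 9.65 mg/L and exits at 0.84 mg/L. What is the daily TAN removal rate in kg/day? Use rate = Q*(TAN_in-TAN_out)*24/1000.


Concentration drop: TAN_in - TAN_out = 9.65 - 0.84 = 8.81 mg/L
Hourly TAN removed = Q * dTAN = 222.7 m^3/h * 8.81 mg/L = 1961.987 g/h  (m^3/h * mg/L = g/h)
Daily TAN removed = 1961.987 * 24 = 47087.688 g/day
Convert to kg/day: 47087.688 / 1000 = 47.087688 kg/day

47.087688 kg/day


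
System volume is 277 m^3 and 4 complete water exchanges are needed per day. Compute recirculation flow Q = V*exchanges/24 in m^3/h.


Daily recirculation volume = 277 m^3 * 4 = 1108 m^3/day
Flow rate Q = daily volume / 24 h = 1108 / 24 = 46.1667 m^3/h

46.1667 m^3/h


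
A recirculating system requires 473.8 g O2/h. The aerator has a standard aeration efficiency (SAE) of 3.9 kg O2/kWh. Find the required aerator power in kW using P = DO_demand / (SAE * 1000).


SAE in g O2/kWh = 3.9 * 1000 = 3900 g/kWh
P = DO_demand / SAE_g = 473.8 / 3900 = 0.121487 kW

0.121487 kW


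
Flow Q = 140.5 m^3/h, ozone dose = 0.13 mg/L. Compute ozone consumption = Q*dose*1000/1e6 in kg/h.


O3 demand (mg/h) = Q * dose * 1000 = 140.5 * 0.13 * 1000 = 18265 mg/h
Convert mg to kg: 18265 / 1e6 = 0.018265 kg/h

0.018265 kg/h


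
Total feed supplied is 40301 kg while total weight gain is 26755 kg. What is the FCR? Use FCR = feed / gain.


FCR = feed consumed / weight gained
FCR = 40301 kg / 26755 kg = 1.5063

1.5063


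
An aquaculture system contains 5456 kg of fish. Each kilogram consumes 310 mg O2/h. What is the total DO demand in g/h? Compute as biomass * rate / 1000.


Total O2 consumption (mg/h) = 5456 kg * 310 mg/(kg*h) = 1691360 mg/h
Convert to g/h: 1691360 / 1000 = 1691.36 g/h

1691.36 g/h


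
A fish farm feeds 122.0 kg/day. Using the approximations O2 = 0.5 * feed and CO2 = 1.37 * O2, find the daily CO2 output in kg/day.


O2 = 122.0 * 0.5 = 61
CO2 = 61 * 1.37 = 83.57

83.57 kg/day


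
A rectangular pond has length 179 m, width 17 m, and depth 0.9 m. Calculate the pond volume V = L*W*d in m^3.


Base area = L * W = 179 * 17 = 3043 m^2
Volume = area * depth = 3043 * 0.9 = 2738.7 m^3

2738.7 m^3


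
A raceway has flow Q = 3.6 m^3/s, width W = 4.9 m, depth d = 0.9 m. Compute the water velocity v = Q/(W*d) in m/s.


Cross-sectional area = W * d = 4.9 * 0.9 = 4.41 m^2
Velocity = Q / A = 3.6 / 4.41 = 0.816327 m/s

0.816327 m/s


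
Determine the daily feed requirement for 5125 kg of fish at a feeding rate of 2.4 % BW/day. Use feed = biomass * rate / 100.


Feeding rate fraction = 2.4% / 100 = 0.024
Daily feed = 5125 kg * 0.024 = 123 kg/day

123 kg/day


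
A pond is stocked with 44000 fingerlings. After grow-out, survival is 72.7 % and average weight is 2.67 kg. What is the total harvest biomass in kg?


Survivors = 44000 * 72.7/100 = 31988 fish
Harvest biomass = survivors * W_f = 31988 * 2.67 = 85407.96 kg

85407.96 kg


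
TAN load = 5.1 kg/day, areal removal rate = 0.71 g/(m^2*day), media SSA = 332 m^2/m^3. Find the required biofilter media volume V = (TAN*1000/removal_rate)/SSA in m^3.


A = 5.1*1000 / 0.71 = 7183.0986 m^2
V = 7183.0986 / 332 = 21.6358

21.6358 m^3


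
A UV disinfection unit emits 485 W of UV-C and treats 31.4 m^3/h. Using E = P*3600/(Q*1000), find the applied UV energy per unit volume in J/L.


Energy delivered per hour = 485 W * 3600 s = 1746000 J/h
Volume treated per hour = 31.4 m^3/h * 1000 = 31400 L/h
dose = 1746000 / 31400 = 55.6051 J/L

55.6051 J/L


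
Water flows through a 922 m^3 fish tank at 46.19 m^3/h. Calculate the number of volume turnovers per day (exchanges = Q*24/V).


Daily flow volume = 46.19 m^3/h * 24 h = 1108.56 m^3/day
Exchanges = daily flow / tank volume = 1108.56 / 922 = 1.20234 exchanges/day

1.20234 exchanges/day


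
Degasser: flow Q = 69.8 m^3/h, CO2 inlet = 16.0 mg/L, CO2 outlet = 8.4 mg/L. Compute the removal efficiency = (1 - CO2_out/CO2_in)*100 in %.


CO2_out / CO2_in = 8.4 / 16.0 = 0.525
Fraction remaining = 0.525
efficiency = (1 - 0.525) * 100 = 47.5 %

47.5 %


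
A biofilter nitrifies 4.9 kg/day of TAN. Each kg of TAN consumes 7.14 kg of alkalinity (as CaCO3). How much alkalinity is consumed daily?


Alkalinity factor: 7.14 kg CaCO3 consumed per kg TAN nitrified
alk = 4.9 kg TAN * 7.14 = 34.986 kg CaCO3/day

34.986 kg CaCO3/day


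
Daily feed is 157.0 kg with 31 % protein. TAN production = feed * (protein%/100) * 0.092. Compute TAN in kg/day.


Protein in feed = 157.0 * 31/100 = 48.67 kg/day
TAN = protein * 0.092 = 48.67 * 0.092 = 4.47764 kg/day

4.47764 kg/day


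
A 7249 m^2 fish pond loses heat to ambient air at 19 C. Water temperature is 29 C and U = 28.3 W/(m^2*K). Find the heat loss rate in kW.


Temperature difference dT = 29 - 19 = 10 K
Heat loss (W) = U * A * dT = 28.3 * 7249 * 10 = 2051467 W
Convert to kW: 2051467 / 1000 = 2051.467 kW

2051.467 kW


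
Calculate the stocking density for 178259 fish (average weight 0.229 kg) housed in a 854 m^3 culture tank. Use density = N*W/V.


Total biomass = 178259 fish * 0.229 kg = 40821.311 kg
Density = total biomass / volume = 40821.311 / 854 = 47.8001 kg/m^3

47.8001 kg/m^3


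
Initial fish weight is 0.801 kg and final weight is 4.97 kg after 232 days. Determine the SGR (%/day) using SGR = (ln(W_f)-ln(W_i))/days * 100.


ln(W_f) = ln(4.97) = 1.6034198
ln(W_i) = ln(0.801) = -0.22189433
ln(W_f) - ln(W_i) = 1.6034198 - -0.22189433 = 1.8253141
SGR = 1.8253141 / 232 * 100 = 0.786773 %/day

0.786773 %/day


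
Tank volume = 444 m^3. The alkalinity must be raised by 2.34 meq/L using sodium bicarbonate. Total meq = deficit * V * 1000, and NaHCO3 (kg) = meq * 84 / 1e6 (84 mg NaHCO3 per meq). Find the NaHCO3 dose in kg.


Tank volume in L = 444 m^3 * 1000 = 444000 L
Total meq required = 2.34 meq/L * 444000 L = 1038960 meq
NaHCO3 mass = 1038960 meq * 84 mg/meq / 1e6 = 87.2726 kg

87.2726 kg


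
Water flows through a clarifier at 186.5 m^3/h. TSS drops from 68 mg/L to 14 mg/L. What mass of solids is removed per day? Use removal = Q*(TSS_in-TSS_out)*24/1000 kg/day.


Concentration drop: TSS_in - TSS_out = 68 - 14 = 54 mg/L
Hourly solids removed = Q * dTSS = 186.5 m^3/h * 54 mg/L = 10071 g/h  (m^3/h * mg/L = g/h)
Daily solids removed = 10071 * 24 = 241704 g/day
Convert g to kg: 241704 / 1000 = 241.704 kg/day

241.704 kg/day


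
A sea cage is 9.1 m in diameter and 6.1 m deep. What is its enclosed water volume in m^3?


r = d/2 = 9.1/2 = 4.55 m
Base area = pi*r^2 = pi*4.55^2 = 65.038822 m^2
Volume = 65.038822 * 6.1 = 396.737 m^3

396.737 m^3


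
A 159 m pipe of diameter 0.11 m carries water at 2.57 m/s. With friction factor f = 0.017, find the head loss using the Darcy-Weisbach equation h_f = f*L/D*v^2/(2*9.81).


v^2 = 2.57^2 = 6.6049 m^2/s^2
L/D = 159/0.11 = 1445.4545
h_f = f*(L/D)*v^2/(2g) = 0.017 * 1445.4545 * 6.6049 / 19.62 = 8.27219 m

8.27219 m


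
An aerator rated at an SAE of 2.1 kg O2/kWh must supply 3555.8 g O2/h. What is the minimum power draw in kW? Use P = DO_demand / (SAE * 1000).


SAE in g O2/kWh = 2.1 * 1000 = 2100 g/kWh
P = DO_demand / SAE_g = 3555.8 / 2100 = 1.69324 kW

1.69324 kW


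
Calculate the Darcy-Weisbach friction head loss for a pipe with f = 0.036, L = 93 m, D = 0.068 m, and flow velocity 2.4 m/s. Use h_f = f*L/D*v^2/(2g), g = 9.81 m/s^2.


v^2 = 2.4^2 = 5.76 m^2/s^2
L/D = 93/0.068 = 1367.6471
h_f = f*(L/D)*v^2/(2g) = 0.036 * 1367.6471 * 5.76 / 19.62 = 14.4544 m

14.4544 m


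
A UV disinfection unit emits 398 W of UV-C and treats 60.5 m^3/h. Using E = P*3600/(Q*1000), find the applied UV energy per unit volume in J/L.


Energy delivered per hour = 398 W * 3600 s = 1432800 J/h
Volume treated per hour = 60.5 m^3/h * 1000 = 60500 L/h
dose = 1432800 / 60500 = 23.6826 J/L

23.6826 J/L


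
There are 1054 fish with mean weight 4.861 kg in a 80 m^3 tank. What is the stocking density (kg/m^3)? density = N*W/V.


Total biomass = 1054 fish * 4.861 kg = 5123.494 kg
Density = total biomass / volume = 5123.494 / 80 = 64.0437 kg/m^3

64.0437 kg/m^3


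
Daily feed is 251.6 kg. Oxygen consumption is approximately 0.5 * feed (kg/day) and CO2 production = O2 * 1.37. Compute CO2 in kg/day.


O2 = 251.6 * 0.5 = 125.8
CO2 = 125.8 * 1.37 = 172.346

172.346 kg/day


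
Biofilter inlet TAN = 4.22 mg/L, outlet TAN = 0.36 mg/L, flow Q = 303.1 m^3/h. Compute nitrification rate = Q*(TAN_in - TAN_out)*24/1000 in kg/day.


Concentration drop: TAN_in - TAN_out = 4.22 - 0.36 = 3.86 mg/L
Hourly TAN removed = Q * dTAN = 303.1 m^3/h * 3.86 mg/L = 1169.966 g/h  (m^3/h * mg/L = g/h)
Daily TAN removed = 1169.966 * 24 = 28079.184 g/day
Convert to kg/day: 28079.184 / 1000 = 28.079184 kg/day

28.079184 kg/day


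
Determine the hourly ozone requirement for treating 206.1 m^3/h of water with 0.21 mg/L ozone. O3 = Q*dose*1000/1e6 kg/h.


O3 demand (mg/h) = Q * dose * 1000 = 206.1 * 0.21 * 1000 = 43281 mg/h
Convert mg to kg: 43281 / 1e6 = 0.043281 kg/h

0.043281 kg/h


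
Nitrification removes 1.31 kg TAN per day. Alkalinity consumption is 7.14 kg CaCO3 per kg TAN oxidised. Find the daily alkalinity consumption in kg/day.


Alkalinity factor: 7.14 kg CaCO3 consumed per kg TAN nitrified
alk = 1.31 kg TAN * 7.14 = 9.3534 kg CaCO3/day

9.3534 kg CaCO3/day


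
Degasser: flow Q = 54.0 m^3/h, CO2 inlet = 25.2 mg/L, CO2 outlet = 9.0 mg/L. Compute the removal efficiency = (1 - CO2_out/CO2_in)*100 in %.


CO2_out / CO2_in = 9.0 / 25.2 = 0.35714286
Fraction remaining = 0.35714286
efficiency = (1 - 0.35714286) * 100 = 64.2857 %

64.2857 %


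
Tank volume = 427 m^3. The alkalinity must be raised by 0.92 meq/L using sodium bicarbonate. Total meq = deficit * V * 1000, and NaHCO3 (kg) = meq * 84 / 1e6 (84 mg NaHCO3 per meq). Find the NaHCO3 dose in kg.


Tank volume in L = 427 m^3 * 1000 = 427000 L
Total meq required = 0.92 meq/L * 427000 L = 392840 meq
NaHCO3 mass = 392840 meq * 84 mg/meq / 1e6 = 32.9986 kg

32.9986 kg


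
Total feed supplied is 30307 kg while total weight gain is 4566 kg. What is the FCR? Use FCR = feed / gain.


FCR = feed consumed / weight gained
FCR = 30307 kg / 4566 kg = 6.63754

6.63754


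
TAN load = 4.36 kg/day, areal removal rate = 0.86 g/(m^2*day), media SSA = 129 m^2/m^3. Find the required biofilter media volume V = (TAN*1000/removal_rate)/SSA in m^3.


A = 4.36*1000 / 0.86 = 5069.7674 m^2
V = 5069.7674 / 129 = 39.3005

39.3005 m^3


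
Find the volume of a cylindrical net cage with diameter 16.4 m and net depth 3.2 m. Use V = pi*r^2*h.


r = d/2 = 16.4/2 = 8.2 m
Base area = pi*r^2 = pi*8.2^2 = 211.24069 m^2
Volume = 211.24069 * 3.2 = 675.97 m^3

675.97 m^3


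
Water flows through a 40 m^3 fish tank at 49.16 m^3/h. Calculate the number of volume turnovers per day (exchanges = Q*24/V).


Daily flow volume = 49.16 m^3/h * 24 h = 1179.84 m^3/day
Exchanges = daily flow / tank volume = 1179.84 / 40 = 29.496 exchanges/day

29.496 exchanges/day


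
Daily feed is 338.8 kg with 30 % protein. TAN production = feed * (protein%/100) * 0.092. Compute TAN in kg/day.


Protein in feed = 338.8 * 30/100 = 101.64 kg/day
TAN = protein * 0.092 = 101.64 * 0.092 = 9.35088 kg/day

9.35088 kg/day


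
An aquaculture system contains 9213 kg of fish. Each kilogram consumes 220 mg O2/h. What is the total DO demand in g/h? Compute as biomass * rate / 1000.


Total O2 consumption (mg/h) = 9213 kg * 220 mg/(kg*h) = 2026860 mg/h
Convert to g/h: 2026860 / 1000 = 2026.86 g/h

2026.86 g/h


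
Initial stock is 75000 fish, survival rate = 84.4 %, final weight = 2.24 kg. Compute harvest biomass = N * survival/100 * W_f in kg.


Survivors = 75000 * 84.4/100 = 63300 fish
Harvest biomass = survivors * W_f = 63300 * 2.24 = 141792 kg

141792 kg


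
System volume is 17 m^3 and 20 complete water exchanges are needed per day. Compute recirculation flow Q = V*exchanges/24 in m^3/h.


Daily recirculation volume = 17 m^3 * 20 = 340 m^3/day
Flow rate Q = daily volume / 24 h = 340 / 24 = 14.1667 m^3/h

14.1667 m^3/h


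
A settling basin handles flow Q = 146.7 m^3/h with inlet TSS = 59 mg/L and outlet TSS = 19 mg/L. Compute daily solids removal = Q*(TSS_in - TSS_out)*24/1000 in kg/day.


Concentration drop: TSS_in - TSS_out = 59 - 19 = 40 mg/L
Hourly solids removed = Q * dTSS = 146.7 m^3/h * 40 mg/L = 5868 g/h  (m^3/h * mg/L = g/h)
Daily solids removed = 5868 * 24 = 140832 g/day
Convert g to kg: 140832 / 1000 = 140.832 kg/day

140.832 kg/day


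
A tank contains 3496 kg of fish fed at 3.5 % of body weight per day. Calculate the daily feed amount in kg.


Feeding rate fraction = 3.5% / 100 = 0.035
Daily feed = 3496 kg * 0.035 = 122.36 kg/day

122.36 kg/day


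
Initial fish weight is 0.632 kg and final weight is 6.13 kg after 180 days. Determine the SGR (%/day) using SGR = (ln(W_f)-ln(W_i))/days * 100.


ln(W_f) = ln(6.13) = 1.8131947
ln(W_i) = ln(0.632) = -0.45886588
ln(W_f) - ln(W_i) = 1.8131947 - -0.45886588 = 2.2720606
SGR = 2.2720606 / 180 * 100 = 1.26226 %/day

1.26226 %/day


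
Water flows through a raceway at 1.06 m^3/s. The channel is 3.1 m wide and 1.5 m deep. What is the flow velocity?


Cross-sectional area = W * d = 3.1 * 1.5 = 4.65 m^2
Velocity = Q / A = 1.06 / 4.65 = 0.227957 m/s

0.227957 m/s


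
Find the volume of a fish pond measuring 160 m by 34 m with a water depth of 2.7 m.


Base area = L * W = 160 * 34 = 5440 m^2
Volume = area * depth = 5440 * 2.7 = 14688 m^3

14688 m^3


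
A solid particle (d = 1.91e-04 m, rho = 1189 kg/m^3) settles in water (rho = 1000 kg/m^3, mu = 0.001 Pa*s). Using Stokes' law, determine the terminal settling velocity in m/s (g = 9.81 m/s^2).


Density difference: rho_p - rho_f = 1189 - 1000 = 189 kg/m^3
d^2 = (1.91e-04)^2 = 3.6481e-08 m^2
Numerator = (rho_p - rho_f) * g * d^2 = 189 * 9.81 * 3.6481e-08 = 6.7639057e-05
Denominator = 18 * mu = 18 * 0.001 = 0.018
v_s = 6.7639057e-05 / 0.018 = 0.00375773 m/s
Check: Re = rho_f * v_s * d / mu = 1000 * 0.00375773 * 1.91e-04 / 0.001 = 0.718 < 1, so Stokes' law applies.

0.00375773 m/s


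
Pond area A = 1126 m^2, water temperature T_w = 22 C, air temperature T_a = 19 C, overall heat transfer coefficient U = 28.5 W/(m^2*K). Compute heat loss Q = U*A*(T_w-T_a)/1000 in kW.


Temperature difference dT = 22 - 19 = 3 K
Heat loss (W) = U * A * dT = 28.5 * 1126 * 3 = 96273 W
Convert to kW: 96273 / 1000 = 96.273 kW

96.273 kW


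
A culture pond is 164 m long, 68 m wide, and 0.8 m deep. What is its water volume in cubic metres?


Base area = L * W = 164 * 68 = 11152 m^2
Volume = area * depth = 11152 * 0.8 = 8921.6 m^3

8921.6 m^3


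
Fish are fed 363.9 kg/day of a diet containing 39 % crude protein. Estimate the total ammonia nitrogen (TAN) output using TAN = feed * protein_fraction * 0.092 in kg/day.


Protein in feed = 363.9 * 39/100 = 141.921 kg/day
TAN = protein * 0.092 = 141.921 * 0.092 = 13.056732 kg/day

13.056732 kg/day


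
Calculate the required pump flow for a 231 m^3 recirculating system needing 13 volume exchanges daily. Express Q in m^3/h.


Daily recirculation volume = 231 m^3 * 13 = 3003 m^3/day
Flow rate Q = daily volume / 24 h = 3003 / 24 = 125.125 m^3/h

125.125 m^3/h


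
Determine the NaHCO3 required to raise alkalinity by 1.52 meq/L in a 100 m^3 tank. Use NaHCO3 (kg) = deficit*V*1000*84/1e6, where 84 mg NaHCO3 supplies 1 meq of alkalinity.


Tank volume in L = 100 m^3 * 1000 = 100000 L
Total meq required = 1.52 meq/L * 100000 L = 152000 meq
NaHCO3 mass = 152000 meq * 84 mg/meq / 1e6 = 12.768 kg

12.768 kg


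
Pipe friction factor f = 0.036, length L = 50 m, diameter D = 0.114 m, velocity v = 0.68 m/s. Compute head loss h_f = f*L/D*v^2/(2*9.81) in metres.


v^2 = 0.68^2 = 0.4624 m^2/s^2
L/D = 50/0.114 = 438.59649
h_f = f*(L/D)*v^2/(2g) = 0.036 * 438.59649 * 0.4624 / 19.62 = 0.372123 m

0.372123 m


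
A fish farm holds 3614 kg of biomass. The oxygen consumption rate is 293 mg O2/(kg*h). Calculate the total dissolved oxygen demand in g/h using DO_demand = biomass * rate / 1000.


Total O2 consumption (mg/h) = 3614 kg * 293 mg/(kg*h) = 1058902 mg/h
Convert to g/h: 1058902 / 1000 = 1058.902 g/h

1058.902 g/h


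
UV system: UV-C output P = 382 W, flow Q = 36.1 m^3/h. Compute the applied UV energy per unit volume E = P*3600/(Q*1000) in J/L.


Energy delivered per hour = 382 W * 3600 s = 1375200 J/h
Volume treated per hour = 36.1 m^3/h * 1000 = 36100 L/h
dose = 1375200 / 36100 = 38.0942 J/L

38.0942 J/L


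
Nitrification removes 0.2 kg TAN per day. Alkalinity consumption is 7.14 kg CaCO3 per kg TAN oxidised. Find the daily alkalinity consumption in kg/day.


Alkalinity factor: 7.14 kg CaCO3 consumed per kg TAN nitrified
alk = 0.2 kg TAN * 7.14 = 1.428 kg CaCO3/day

1.428 kg CaCO3/day


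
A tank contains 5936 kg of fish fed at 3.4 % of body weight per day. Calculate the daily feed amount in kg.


Feeding rate fraction = 3.4% / 100 = 0.034
Daily feed = 5936 kg * 0.034 = 201.824 kg/day

201.824 kg/day


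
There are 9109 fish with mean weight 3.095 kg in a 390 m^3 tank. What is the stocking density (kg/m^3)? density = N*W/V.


Total biomass = 9109 fish * 3.095 kg = 28192.355 kg
Density = total biomass / volume = 28192.355 / 390 = 72.2881 kg/m^3

72.2881 kg/m^3


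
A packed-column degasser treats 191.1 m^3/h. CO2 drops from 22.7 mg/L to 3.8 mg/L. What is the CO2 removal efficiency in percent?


CO2_out / CO2_in = 3.8 / 22.7 = 0.16740088
Fraction remaining = 0.16740088
efficiency = (1 - 0.16740088) * 100 = 83.2599 %

83.2599 %


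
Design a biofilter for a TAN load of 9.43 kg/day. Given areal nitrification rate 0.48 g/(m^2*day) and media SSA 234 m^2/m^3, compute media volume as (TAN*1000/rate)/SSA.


A = 9.43*1000 / 0.48 = 19645.833 m^2
V = 19645.833 / 234 = 83.9566

83.9566 m^3


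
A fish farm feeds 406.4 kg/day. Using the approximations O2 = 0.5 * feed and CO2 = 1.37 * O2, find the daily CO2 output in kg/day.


O2 = 406.4 * 0.5 = 203.2
CO2 = 203.2 * 1.37 = 278.384

278.384 kg/day


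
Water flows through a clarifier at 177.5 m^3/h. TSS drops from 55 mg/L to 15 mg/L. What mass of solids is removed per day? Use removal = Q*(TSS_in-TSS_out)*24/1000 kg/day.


Concentration drop: TSS_in - TSS_out = 55 - 15 = 40 mg/L
Hourly solids removed = Q * dTSS = 177.5 m^3/h * 40 mg/L = 7100 g/h  (m^3/h * mg/L = g/h)
Daily solids removed = 7100 * 24 = 170400 g/day
Convert g to kg: 170400 / 1000 = 170.4 kg/day

170.4 kg/day


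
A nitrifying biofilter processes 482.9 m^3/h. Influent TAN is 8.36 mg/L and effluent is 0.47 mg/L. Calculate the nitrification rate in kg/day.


Concentration drop: TAN_in - TAN_out = 8.36 - 0.47 = 7.89 mg/L
Hourly TAN removed = Q * dTAN = 482.9 m^3/h * 7.89 mg/L = 3810.081 g/h  (m^3/h * mg/L = g/h)
Daily TAN removed = 3810.081 * 24 = 91441.944 g/day
Convert to kg/day: 91441.944 / 1000 = 91.441944 kg/day

91.441944 kg/day


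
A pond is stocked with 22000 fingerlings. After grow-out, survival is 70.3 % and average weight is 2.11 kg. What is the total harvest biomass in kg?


Survivors = 22000 * 70.3/100 = 15466 fish
Harvest biomass = survivors * W_f = 15466 * 2.11 = 32633.26 kg

32633.26 kg


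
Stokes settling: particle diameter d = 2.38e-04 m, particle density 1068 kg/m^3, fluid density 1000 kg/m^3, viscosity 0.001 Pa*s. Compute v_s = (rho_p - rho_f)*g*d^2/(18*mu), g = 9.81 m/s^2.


Density difference: rho_p - rho_f = 1068 - 1000 = 68 kg/m^3
d^2 = (2.38e-04)^2 = 5.6644e-08 m^2
Numerator = (rho_p - rho_f) * g * d^2 = 68 * 9.81 * 5.6644e-08 = 3.778608e-05
Denominator = 18 * mu = 18 * 0.001 = 0.018
v_s = 3.778608e-05 / 0.018 = 0.00209923 m/s
Check: Re = rho_f * v_s * d / mu = 1000 * 0.00209923 * 2.38e-04 / 0.001 = 0.5 < 1, so Stokes' law applies.

0.00209923 m/s


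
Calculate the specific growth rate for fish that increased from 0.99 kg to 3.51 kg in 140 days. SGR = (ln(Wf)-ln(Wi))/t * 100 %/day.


ln(W_f) = ln(3.51) = 1.255616
ln(W_i) = ln(0.99) = -0.010050336
ln(W_f) - ln(W_i) = 1.255616 - -0.010050336 = 1.2656663
SGR = 1.2656663 / 140 * 100 = 0.904047 %/day

0.904047 %/day


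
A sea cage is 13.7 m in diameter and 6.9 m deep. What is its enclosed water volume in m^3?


r = d/2 = 13.7/2 = 6.85 m
Base area = pi*r^2 = pi*6.85^2 = 147.41138 m^2
Volume = 147.41138 * 6.9 = 1017.14 m^3

1017.14 m^3


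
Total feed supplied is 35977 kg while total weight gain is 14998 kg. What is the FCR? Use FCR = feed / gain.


FCR = feed consumed / weight gained
FCR = 35977 kg / 14998 kg = 2.39879

2.39879


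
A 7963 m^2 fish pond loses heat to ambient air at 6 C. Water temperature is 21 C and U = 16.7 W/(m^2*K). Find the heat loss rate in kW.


Temperature difference dT = 21 - 6 = 15 K
Heat loss (W) = U * A * dT = 16.7 * 7963 * 15 = 1994731.5 W
Convert to kW: 1994731.5 / 1000 = 1994.7315 kW

1994.7315 kW


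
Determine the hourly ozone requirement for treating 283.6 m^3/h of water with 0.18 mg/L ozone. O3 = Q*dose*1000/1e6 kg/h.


O3 demand (mg/h) = Q * dose * 1000 = 283.6 * 0.18 * 1000 = 51048 mg/h
Convert mg to kg: 51048 / 1e6 = 0.051048 kg/h

0.051048 kg/h


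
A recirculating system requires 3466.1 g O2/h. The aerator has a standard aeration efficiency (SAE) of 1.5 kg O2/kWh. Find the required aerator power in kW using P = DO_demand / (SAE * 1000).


SAE in g O2/kWh = 1.5 * 1000 = 1500 g/kWh
P = DO_demand / SAE_g = 3466.1 / 1500 = 2.31073 kW

2.31073 kW


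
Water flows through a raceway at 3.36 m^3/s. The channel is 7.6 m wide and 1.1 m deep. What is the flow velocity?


Cross-sectional area = W * d = 7.6 * 1.1 = 8.36 m^2
Velocity = Q / A = 3.36 / 8.36 = 0.401914 m/s

0.401914 m/s


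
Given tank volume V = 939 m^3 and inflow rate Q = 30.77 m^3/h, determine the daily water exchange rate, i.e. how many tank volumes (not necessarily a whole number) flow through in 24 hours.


Daily flow volume = 30.77 m^3/h * 24 h = 738.48 m^3/day
Exchanges = daily flow / tank volume = 738.48 / 939 = 0.786454 exchanges/day

0.786454 exchanges/day


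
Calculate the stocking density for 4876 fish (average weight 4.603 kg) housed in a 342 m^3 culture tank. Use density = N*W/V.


Total biomass = 4876 fish * 4.603 kg = 22444.228 kg
Density = total biomass / volume = 22444.228 / 342 = 65.6264 kg/m^3

65.6264 kg/m^3


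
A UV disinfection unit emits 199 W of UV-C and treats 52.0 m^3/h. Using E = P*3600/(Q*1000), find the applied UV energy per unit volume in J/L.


Energy delivered per hour = 199 W * 3600 s = 716400 J/h
Volume treated per hour = 52.0 m^3/h * 1000 = 52000 L/h
dose = 716400 / 52000 = 13.7769 J/L

13.7769 J/L


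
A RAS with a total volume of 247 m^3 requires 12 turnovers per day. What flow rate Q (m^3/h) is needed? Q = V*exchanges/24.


Daily recirculation volume = 247 m^3 * 12 = 2964 m^3/day
Flow rate Q = daily volume / 24 h = 2964 / 24 = 123.5 m^3/h

123.5 m^3/h


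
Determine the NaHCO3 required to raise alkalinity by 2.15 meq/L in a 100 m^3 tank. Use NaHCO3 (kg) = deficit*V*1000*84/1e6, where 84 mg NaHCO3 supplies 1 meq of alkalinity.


Tank volume in L = 100 m^3 * 1000 = 100000 L
Total meq required = 2.15 meq/L * 100000 L = 215000 meq
NaHCO3 mass = 215000 meq * 84 mg/meq / 1e6 = 18.06 kg

18.06 kg


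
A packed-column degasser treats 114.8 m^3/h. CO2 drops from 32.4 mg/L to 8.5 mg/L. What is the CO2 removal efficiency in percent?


CO2_out / CO2_in = 8.5 / 32.4 = 0.26234568
Fraction remaining = 0.26234568
efficiency = (1 - 0.26234568) * 100 = 73.7654 %

73.7654 %


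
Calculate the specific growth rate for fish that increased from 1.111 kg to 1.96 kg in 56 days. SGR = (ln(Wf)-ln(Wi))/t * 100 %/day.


ln(W_f) = ln(1.96) = 0.67294447
ln(W_i) = ln(1.111) = 0.10526051
ln(W_f) - ln(W_i) = 0.67294447 - 0.10526051 = 0.56768396
SGR = 0.56768396 / 56 * 100 = 1.01372 %/day

1.01372 %/day


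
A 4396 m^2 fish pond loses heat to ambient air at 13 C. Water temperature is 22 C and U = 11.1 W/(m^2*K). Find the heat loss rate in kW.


Temperature difference dT = 22 - 13 = 9 K
Heat loss (W) = U * A * dT = 11.1 * 4396 * 9 = 439160.4 W
Convert to kW: 439160.4 / 1000 = 439.1604 kW

439.1604 kW


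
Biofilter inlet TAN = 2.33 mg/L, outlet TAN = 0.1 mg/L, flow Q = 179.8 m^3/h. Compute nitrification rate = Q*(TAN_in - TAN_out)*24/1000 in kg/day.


Concentration drop: TAN_in - TAN_out = 2.33 - 0.1 = 2.23 mg/L
Hourly TAN removed = Q * dTAN = 179.8 m^3/h * 2.23 mg/L = 400.954 g/h  (m^3/h * mg/L = g/h)
Daily TAN removed = 400.954 * 24 = 9622.896 g/day
Convert to kg/day: 9622.896 / 1000 = 9.622896 kg/day

9.622896 kg/day


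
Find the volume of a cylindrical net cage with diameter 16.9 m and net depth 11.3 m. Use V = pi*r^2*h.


r = d/2 = 16.9/2 = 8.45 m
Base area = pi*r^2 = pi*8.45^2 = 224.31757 m^2
Volume = 224.31757 * 11.3 = 2534.79 m^3

2534.79 m^3


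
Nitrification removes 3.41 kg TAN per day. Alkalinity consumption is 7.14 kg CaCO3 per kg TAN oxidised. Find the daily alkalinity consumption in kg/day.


Alkalinity factor: 7.14 kg CaCO3 consumed per kg TAN nitrified
alk = 3.41 kg TAN * 7.14 = 24.3474 kg CaCO3/day

24.3474 kg CaCO3/day


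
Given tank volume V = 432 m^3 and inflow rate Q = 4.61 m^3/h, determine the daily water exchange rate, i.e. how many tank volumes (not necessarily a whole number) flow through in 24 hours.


Daily flow volume = 4.61 m^3/h * 24 h = 110.64 m^3/day
Exchanges = daily flow / tank volume = 110.64 / 432 = 0.256111 exchanges/day

0.256111 exchanges/day


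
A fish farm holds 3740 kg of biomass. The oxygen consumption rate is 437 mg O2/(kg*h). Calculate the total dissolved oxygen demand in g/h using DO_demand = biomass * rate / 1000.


Total O2 consumption (mg/h) = 3740 kg * 437 mg/(kg*h) = 1634380 mg/h
Convert to g/h: 1634380 / 1000 = 1634.38 g/h

1634.38 g/h


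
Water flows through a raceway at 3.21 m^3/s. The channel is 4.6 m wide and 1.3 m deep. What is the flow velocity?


Cross-sectional area = W * d = 4.6 * 1.3 = 5.98 m^2
Velocity = Q / A = 3.21 / 5.98 = 0.536789 m/s

0.536789 m/s


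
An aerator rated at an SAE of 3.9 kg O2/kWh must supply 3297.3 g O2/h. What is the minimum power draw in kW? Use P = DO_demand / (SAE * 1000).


SAE in g O2/kWh = 3.9 * 1000 = 3900 g/kWh
P = DO_demand / SAE_g = 3297.3 / 3900 = 0.845462 kW

0.845462 kW


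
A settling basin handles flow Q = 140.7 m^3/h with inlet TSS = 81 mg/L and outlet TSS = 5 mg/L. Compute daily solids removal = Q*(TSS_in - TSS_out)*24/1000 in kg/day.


Concentration drop: TSS_in - TSS_out = 81 - 5 = 76 mg/L
Hourly solids removed = Q * dTSS = 140.7 m^3/h * 76 mg/L = 10693.2 g/h  (m^3/h * mg/L = g/h)
Daily solids removed = 10693.2 * 24 = 256636.8 g/day
Convert g to kg: 256636.8 / 1000 = 256.6368 kg/day

256.6368 kg/day


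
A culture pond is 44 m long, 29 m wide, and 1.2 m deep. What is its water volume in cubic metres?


Base area = L * W = 44 * 29 = 1276 m^2
Volume = area * depth = 1276 * 1.2 = 1531.2 m^3

1531.2 m^3


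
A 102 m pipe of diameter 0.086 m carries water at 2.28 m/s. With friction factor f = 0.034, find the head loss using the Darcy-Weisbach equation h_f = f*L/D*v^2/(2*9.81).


v^2 = 2.28^2 = 5.1984 m^2/s^2
L/D = 102/0.086 = 1186.0465
h_f = f*(L/D)*v^2/(2g) = 0.034 * 1186.0465 * 5.1984 / 19.62 = 10.6844 m

10.6844 m


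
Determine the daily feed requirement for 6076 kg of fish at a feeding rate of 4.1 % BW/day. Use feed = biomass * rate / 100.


Feeding rate fraction = 4.1% / 100 = 0.041
Daily feed = 6076 kg * 0.041 = 249.116 kg/day

249.116 kg/day


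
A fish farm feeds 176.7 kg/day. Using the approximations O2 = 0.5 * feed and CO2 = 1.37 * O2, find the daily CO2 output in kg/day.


O2 = 176.7 * 0.5 = 88.35
CO2 = 88.35 * 1.37 = 121.0395

121.0395 kg/day


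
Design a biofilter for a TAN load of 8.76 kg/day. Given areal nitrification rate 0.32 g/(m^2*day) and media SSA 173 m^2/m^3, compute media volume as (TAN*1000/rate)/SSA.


A = 8.76*1000 / 0.32 = 27375 m^2
V = 27375 / 173 = 158.237

158.237 m^3


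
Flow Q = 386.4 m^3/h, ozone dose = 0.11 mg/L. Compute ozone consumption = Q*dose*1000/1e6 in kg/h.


O3 demand (mg/h) = Q * dose * 1000 = 386.4 * 0.11 * 1000 = 42504 mg/h
Convert mg to kg: 42504 / 1e6 = 0.042504 kg/h

0.042504 kg/h


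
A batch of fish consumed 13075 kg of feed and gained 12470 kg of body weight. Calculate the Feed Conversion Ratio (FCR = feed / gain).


FCR = feed consumed / weight gained
FCR = 13075 kg / 12470 kg = 1.04852

1.04852


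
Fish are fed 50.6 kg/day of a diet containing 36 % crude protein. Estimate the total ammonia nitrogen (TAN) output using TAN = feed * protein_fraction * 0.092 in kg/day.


Protein in feed = 50.6 * 36/100 = 18.216 kg/day
TAN = protein * 0.092 = 18.216 * 0.092 = 1.675872 kg/day

1.675872 kg/day


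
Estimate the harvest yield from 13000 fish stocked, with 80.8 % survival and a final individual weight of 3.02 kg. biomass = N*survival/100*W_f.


Survivors = 13000 * 80.8/100 = 10504 fish
Harvest biomass = survivors * W_f = 10504 * 3.02 = 31722.08 kg

31722.08 kg


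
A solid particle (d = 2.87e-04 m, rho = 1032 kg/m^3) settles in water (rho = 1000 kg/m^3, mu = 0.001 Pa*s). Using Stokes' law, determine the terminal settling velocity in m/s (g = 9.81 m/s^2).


Density difference: rho_p - rho_f = 1032 - 1000 = 32 kg/m^3
d^2 = (2.87e-04)^2 = 8.2369e-08 m^2
Numerator = (rho_p - rho_f) * g * d^2 = 32 * 9.81 * 8.2369e-08 = 2.5857276e-05
Denominator = 18 * mu = 18 * 0.001 = 0.018
v_s = 2.5857276e-05 / 0.018 = 0.00143652 m/s
Check: Re = rho_f * v_s * d / mu = 1000 * 0.00143652 * 2.87e-04 / 0.001 = 0.412 < 1, so Stokes' law applies.

0.00143652 m/s


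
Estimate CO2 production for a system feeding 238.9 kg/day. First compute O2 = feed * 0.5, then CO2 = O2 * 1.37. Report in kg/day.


O2 = 238.9 * 0.5 = 119.45
CO2 = 119.45 * 1.37 = 163.6465

163.6465 kg/day


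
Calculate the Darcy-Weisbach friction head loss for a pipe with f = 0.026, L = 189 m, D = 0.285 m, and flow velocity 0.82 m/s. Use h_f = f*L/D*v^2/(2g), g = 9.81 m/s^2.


v^2 = 0.82^2 = 0.6724 m^2/s^2
L/D = 189/0.285 = 663.15789
h_f = f*(L/D)*v^2/(2g) = 0.026 * 663.15789 * 0.6724 / 19.62 = 0.590907 m

0.590907 m


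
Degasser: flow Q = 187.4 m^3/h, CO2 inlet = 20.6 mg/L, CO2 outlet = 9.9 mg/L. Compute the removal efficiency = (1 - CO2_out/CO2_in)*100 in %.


CO2_out / CO2_in = 9.9 / 20.6 = 0.48058252
Fraction remaining = 0.48058252
efficiency = (1 - 0.48058252) * 100 = 51.9417 %

51.9417 %


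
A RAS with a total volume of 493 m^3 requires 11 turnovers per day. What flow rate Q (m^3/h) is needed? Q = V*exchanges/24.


Daily recirculation volume = 493 m^3 * 11 = 5423 m^3/day
Flow rate Q = daily volume / 24 h = 5423 / 24 = 225.958 m^3/h

225.958 m^3/h


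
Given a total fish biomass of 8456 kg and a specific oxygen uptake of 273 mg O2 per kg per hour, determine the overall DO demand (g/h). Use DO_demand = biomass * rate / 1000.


Total O2 consumption (mg/h) = 8456 kg * 273 mg/(kg*h) = 2308488 mg/h
Convert to g/h: 2308488 / 1000 = 2308.488 g/h

2308.488 g/h


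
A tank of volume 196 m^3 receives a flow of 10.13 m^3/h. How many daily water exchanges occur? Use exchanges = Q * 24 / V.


Daily flow volume = 10.13 m^3/h * 24 h = 243.12 m^3/day
Exchanges = daily flow / tank volume = 243.12 / 196 = 1.24041 exchanges/day

1.24041 exchanges/day


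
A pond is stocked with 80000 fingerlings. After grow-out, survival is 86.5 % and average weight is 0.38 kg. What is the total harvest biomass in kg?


Survivors = 80000 * 86.5/100 = 69200 fish
Harvest biomass = survivors * W_f = 69200 * 0.38 = 26296 kg

26296 kg


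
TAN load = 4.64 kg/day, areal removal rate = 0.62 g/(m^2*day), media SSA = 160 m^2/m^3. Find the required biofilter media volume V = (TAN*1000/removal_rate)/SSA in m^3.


A = 4.64*1000 / 0.62 = 7483.871 m^2
V = 7483.871 / 160 = 46.7742

46.7742 m^3


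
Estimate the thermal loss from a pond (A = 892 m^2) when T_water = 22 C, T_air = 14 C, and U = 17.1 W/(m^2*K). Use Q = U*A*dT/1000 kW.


Temperature difference dT = 22 - 14 = 8 K
Heat loss (W) = U * A * dT = 17.1 * 892 * 8 = 122025.6 W
Convert to kW: 122025.6 / 1000 = 122.0256 kW

122.0256 kW


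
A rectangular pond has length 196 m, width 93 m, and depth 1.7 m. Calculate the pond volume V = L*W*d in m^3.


Base area = L * W = 196 * 93 = 18228 m^2
Volume = area * depth = 18228 * 1.7 = 30987.6 m^3

30987.6 m^3


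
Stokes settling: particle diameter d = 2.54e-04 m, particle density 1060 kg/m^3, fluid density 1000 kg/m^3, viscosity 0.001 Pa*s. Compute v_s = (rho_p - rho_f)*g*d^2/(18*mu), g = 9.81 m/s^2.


Density difference: rho_p - rho_f = 1060 - 1000 = 60 kg/m^3
d^2 = (2.54e-04)^2 = 6.4516e-08 m^2
Numerator = (rho_p - rho_f) * g * d^2 = 60 * 9.81 * 6.4516e-08 = 3.7974118e-05
Denominator = 18 * mu = 18 * 0.001 = 0.018
v_s = 3.7974118e-05 / 0.018 = 0.00210967 m/s
Check: Re = rho_f * v_s * d / mu = 1000 * 0.00210967 * 2.54e-04 / 0.001 = 0.536 < 1, so Stokes' law applies.

0.00210967 m/s


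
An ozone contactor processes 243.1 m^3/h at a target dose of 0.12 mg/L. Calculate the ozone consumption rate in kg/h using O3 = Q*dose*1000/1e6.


O3 demand (mg/h) = Q * dose * 1000 = 243.1 * 0.12 * 1000 = 29172 mg/h
Convert mg to kg: 29172 / 1e6 = 0.029172 kg/h

0.029172 kg/h


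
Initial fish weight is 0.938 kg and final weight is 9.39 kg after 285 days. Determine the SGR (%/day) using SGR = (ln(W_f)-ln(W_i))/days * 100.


ln(W_f) = ln(9.39) = 2.2396453
ln(W_i) = ln(0.938) = -0.06400533
ln(W_f) - ln(W_i) = 2.2396453 - -0.06400533 = 2.3036506
SGR = 2.3036506 / 285 * 100 = 0.808298 %/day

0.808298 %/day


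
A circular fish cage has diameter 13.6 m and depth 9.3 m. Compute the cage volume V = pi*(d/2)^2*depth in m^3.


r = d/2 = 13.6/2 = 6.8 m
Base area = pi*r^2 = pi*6.8^2 = 145.26724 m^2
Volume = 145.26724 * 9.3 = 1350.99 m^3

1350.99 m^3


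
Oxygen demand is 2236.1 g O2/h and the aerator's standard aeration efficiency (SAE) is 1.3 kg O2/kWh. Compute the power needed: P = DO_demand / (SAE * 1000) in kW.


SAE in g O2/kWh = 1.3 * 1000 = 1300 g/kWh
P = DO_demand / SAE_g = 2236.1 / 1300 = 1.72008 kW

1.72008 kW


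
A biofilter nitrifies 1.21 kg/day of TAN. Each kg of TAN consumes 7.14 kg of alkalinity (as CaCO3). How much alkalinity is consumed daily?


Alkalinity factor: 7.14 kg CaCO3 consumed per kg TAN nitrified
alk = 1.21 kg TAN * 7.14 = 8.6394 kg CaCO3/day

8.6394 kg CaCO3/day


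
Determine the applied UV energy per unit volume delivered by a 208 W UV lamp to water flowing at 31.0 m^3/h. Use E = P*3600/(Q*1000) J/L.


Energy delivered per hour = 208 W * 3600 s = 748800 J/h
Volume treated per hour = 31.0 m^3/h * 1000 = 31000 L/h
dose = 748800 / 31000 = 24.1548 J/L

24.1548 J/L


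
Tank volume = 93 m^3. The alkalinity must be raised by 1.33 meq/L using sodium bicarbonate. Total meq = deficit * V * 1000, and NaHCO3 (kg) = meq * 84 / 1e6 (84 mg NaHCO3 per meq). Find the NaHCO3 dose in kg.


Tank volume in L = 93 m^3 * 1000 = 93000 L
Total meq required = 1.33 meq/L * 93000 L = 123690 meq
NaHCO3 mass = 123690 meq * 84 mg/meq / 1e6 = 10.39 kg

10.39 kg


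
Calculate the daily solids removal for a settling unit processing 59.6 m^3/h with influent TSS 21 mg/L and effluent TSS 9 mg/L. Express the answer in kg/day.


Concentration drop: TSS_in - TSS_out = 21 - 9 = 12 mg/L
Hourly solids removed = Q * dTSS = 59.6 m^3/h * 12 mg/L = 715.2 g/h  (m^3/h * mg/L = g/h)
Daily solids removed = 715.2 * 24 = 17164.8 g/day
Convert g to kg: 17164.8 / 1000 = 17.1648 kg/day

17.1648 kg/day
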